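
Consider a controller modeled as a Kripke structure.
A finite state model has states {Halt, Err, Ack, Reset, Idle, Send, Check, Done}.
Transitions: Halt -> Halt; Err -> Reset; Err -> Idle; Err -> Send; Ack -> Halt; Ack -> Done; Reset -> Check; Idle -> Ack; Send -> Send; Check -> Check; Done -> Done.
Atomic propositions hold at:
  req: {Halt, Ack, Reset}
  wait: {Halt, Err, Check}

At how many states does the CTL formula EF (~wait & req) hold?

4

Sat(~wait) = {Ack, Reset, Idle, Send, Done}
Sat(~wait & req) = {Ack, Reset}
EF (~wait & req): least fixpoint, start Z0 = {Ack, Reset}, add states with some successor in Z. Z1 = {Err, Ack, Reset, Idle}; fixed.
Sat(EF (~wait & req)) = {Err, Ack, Reset, Idle}
|Sat(EF (~wait & req))| = |{Err, Ack, Reset, Idle}| = 4.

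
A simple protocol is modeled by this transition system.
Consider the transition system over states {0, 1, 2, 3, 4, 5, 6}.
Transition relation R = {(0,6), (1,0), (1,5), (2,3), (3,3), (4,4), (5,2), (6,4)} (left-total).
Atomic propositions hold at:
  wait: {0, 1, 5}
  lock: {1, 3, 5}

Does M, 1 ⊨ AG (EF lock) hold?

EF lock: least fixpoint, start Z0 = {1, 3, 5}, add states with some successor in Z. Z1 = {1, 2, 3, 5}; fixed.
Sat(EF lock) = {1, 2, 3, 5}
AG (EF lock): greatest fixpoint, start Z0 = {1, 2, 3, 5}, keep only states in Sat with every successor in Z. Z1 = {2, 3, 5}; fixed.
Sat(AG (EF lock)) = {2, 3, 5}
1 ∉ Sat(AG (EF lock)) = {2, 3, 5}, so the formula does not hold at 1.

No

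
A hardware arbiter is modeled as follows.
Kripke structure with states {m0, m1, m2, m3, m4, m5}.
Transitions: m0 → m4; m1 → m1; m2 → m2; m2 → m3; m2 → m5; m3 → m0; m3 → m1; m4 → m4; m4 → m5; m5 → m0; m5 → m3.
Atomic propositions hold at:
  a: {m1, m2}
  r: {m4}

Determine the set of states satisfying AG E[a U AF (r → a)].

{m1}

Sat(r → a) = {m0, m1, m2, m3, m5}
AF (r → a): least fixpoint, start Z0 = {m0, m1, m2, m3, m5}, add states with every successor in Z. Already a fixed point.
Sat(AF (r → a)) = {m0, m1, m2, m3, m5}
E[a U AF (r → a)]: least fixpoint, start Z0 = Sat(AF (r → a)) = {m0, m1, m2, m3, m5}, add states in Sat(a) with some successor in Z. Already a fixed point.
Sat(E[a U AF (r → a)]) = {m0, m1, m2, m3, m5}
AG E[a U AF (r → a)]: greatest fixpoint, start Z0 = {m0, m1, m2, m3, m5}, keep only states in Sat with every successor in Z. Z1 = {m1, m2, m3, m5}; Z2 = {m1, m2}; Z3 = {m1}; fixed.
Sat(AG E[a U AF (r → a)]) = {m1}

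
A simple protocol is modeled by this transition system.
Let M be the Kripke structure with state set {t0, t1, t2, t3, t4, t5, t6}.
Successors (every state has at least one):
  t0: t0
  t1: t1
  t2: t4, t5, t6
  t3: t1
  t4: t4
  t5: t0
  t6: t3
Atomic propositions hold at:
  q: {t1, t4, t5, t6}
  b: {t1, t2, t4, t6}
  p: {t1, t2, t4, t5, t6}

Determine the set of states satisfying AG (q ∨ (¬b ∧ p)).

{t1, t4}

Sat(¬b) = {t0, t3, t5}
Sat(¬b ∧ p) = {t5}
Sat(q ∨ (¬b ∧ p)) = {t1, t4, t5, t6}
AG (q ∨ (¬b ∧ p)): greatest fixpoint, start Z0 = {t1, t4, t5, t6}, keep only states in Sat with every successor in Z. Z1 = {t1, t4}; fixed.
Sat(AG (q ∨ (¬b ∧ p))) = {t1, t4}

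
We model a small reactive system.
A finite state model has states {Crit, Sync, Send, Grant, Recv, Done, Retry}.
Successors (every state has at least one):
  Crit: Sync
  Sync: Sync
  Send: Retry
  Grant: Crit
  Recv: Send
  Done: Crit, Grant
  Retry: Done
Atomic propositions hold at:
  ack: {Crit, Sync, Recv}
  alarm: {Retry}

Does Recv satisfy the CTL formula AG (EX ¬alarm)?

No

Sat(¬alarm) = {Crit, Sync, Send, Grant, Recv, Done}
Sat(EX ¬alarm) = {s : some successor in {Crit, Sync, Send, Grant, Recv, Done}} = {Crit, Sync, Grant, Recv, Done, Retry}
AG (EX ¬alarm): greatest fixpoint, start Z0 = {Crit, Sync, Grant, Recv, Done, Retry}, keep only states in Sat with every successor in Z. Z1 = {Crit, Sync, Grant, Done, Retry}; fixed.
Sat(AG (EX ¬alarm)) = {Crit, Sync, Grant, Done, Retry}
Recv ∉ Sat(AG (EX ¬alarm)) = {Crit, Sync, Grant, Done, Retry}, so the formula does not hold at Recv.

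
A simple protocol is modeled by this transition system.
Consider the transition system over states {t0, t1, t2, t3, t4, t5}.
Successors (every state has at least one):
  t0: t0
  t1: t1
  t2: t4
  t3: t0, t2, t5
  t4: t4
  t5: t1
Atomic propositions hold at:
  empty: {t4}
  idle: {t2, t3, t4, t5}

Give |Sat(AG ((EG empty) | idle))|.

2

EG empty: greatest fixpoint, start Z0 = {t4}, keep only states in Sat with some successor in Z. Already a fixed point.
Sat(EG empty) = {t4}
Sat((EG empty) | idle) = {t2, t3, t4, t5}
AG ((EG empty) | idle): greatest fixpoint, start Z0 = {t2, t3, t4, t5}, keep only states in Sat with every successor in Z. Z1 = {t2, t4}; fixed.
Sat(AG ((EG empty) | idle)) = {t2, t4}
|Sat(AG ((EG empty) | idle))| = |{t2, t4}| = 2.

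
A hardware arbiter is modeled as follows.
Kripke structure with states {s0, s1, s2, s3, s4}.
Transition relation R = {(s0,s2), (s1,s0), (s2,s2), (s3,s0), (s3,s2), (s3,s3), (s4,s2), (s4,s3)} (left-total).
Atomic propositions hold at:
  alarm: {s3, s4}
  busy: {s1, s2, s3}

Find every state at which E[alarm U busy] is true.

E[alarm U busy]: least fixpoint, start Z0 = Sat(busy) = {s1, s2, s3}, add states in Sat(alarm) with some successor in Z. Z1 = {s1, s2, s3, s4}; fixed.
Sat(E[alarm U busy]) = {s1, s2, s3, s4}

{s1, s2, s3, s4}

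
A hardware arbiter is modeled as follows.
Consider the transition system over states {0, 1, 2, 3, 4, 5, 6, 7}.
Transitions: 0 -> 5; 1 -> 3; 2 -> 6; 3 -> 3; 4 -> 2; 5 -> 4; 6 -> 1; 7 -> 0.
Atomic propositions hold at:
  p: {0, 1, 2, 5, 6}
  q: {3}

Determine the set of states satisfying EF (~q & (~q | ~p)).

{0, 1, 2, 4, 5, 6, 7}

Sat(~q) = {0, 1, 2, 4, 5, 6, 7}
Sat(~p) = {3, 4, 7}
Sat(~q | ~p) = {0, 1, 2, 3, 4, 5, 6, 7}
Sat(~q & (~q | ~p)) = {0, 1, 2, 4, 5, 6, 7}
EF (~q & (~q | ~p)): least fixpoint, start Z0 = {0, 1, 2, 4, 5, 6, 7}, add states with some successor in Z. Already a fixed point.
Sat(EF (~q & (~q | ~p))) = {0, 1, 2, 4, 5, 6, 7}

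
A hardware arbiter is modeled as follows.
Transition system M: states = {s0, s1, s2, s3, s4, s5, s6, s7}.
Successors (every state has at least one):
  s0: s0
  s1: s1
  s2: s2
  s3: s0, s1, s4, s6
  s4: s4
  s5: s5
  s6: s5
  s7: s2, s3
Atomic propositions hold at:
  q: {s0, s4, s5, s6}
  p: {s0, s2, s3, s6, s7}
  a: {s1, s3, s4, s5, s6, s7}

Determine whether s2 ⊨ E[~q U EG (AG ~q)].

Yes

Sat(~q) = {s1, s2, s3, s7}
AG ~q: greatest fixpoint, start Z0 = {s1, s2, s3, s7}, keep only states in Sat with every successor in Z. Z1 = {s1, s2, s7}; Z2 = {s1, s2}; fixed.
Sat(AG ~q) = {s1, s2}
EG (AG ~q): greatest fixpoint, start Z0 = {s1, s2}, keep only states in Sat with some successor in Z. Already a fixed point.
Sat(EG (AG ~q)) = {s1, s2}
E[~q U EG (AG ~q)]: least fixpoint, start Z0 = Sat(EG (AG ~q)) = {s1, s2}, add states in Sat(~q) with some successor in Z. Z1 = {s1, s2, s3, s7}; fixed.
Sat(E[~q U EG (AG ~q)]) = {s1, s2, s3, s7}
s2 ∈ Sat(E[~q U EG (AG ~q)]) = {s1, s2, s3, s7}, so the formula holds at s2.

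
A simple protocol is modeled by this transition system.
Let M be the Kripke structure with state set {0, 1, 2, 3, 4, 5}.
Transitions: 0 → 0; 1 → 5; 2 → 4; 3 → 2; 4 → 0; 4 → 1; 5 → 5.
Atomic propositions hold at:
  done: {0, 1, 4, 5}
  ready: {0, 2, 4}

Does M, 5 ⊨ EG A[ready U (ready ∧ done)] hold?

No

Sat(ready ∧ done) = {0, 4}
A[ready U (ready ∧ done)]: least fixpoint, start Z0 = Sat((ready ∧ done)) = {0, 4}, add states in Sat(ready) with every successor in Z. Z1 = {0, 2, 4}; fixed.
Sat(A[ready U (ready ∧ done)]) = {0, 2, 4}
EG A[ready U (ready ∧ done)]: greatest fixpoint, start Z0 = {0, 2, 4}, keep only states in Sat with some successor in Z. Already a fixed point.
Sat(EG A[ready U (ready ∧ done)]) = {0, 2, 4}
5 ∉ Sat(EG A[ready U (ready ∧ done)]) = {0, 2, 4}, so the formula does not hold at 5.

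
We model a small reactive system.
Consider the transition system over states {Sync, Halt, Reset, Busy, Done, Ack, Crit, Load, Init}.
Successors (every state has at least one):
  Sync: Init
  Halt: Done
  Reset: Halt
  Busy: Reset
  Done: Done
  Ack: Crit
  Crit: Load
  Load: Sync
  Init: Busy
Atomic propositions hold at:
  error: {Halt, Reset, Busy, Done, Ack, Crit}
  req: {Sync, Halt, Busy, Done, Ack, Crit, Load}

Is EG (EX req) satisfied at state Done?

Sat(EX req) = {s : some successor in {Sync, Halt, Busy, Done, Ack, Crit, Load}} = {Halt, Reset, Done, Ack, Crit, Load, Init}
EG (EX req): greatest fixpoint, start Z0 = {Halt, Reset, Done, Ack, Crit, Load, Init}, keep only states in Sat with some successor in Z. Z1 = {Halt, Reset, Done, Ack, Crit}; Z2 = {Halt, Reset, Done, Ack}; Z3 = {Halt, Reset, Done}; fixed.
Sat(EG (EX req)) = {Halt, Reset, Done}
Done ∈ Sat(EG (EX req)) = {Halt, Reset, Done}, so the formula holds at Done.

Yes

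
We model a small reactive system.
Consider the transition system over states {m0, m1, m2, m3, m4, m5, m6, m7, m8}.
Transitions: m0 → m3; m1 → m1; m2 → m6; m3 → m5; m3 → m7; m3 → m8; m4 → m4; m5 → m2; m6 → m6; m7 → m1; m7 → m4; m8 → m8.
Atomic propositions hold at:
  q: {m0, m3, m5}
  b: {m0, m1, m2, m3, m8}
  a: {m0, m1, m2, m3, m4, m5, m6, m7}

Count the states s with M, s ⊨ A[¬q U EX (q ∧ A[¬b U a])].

2

Sat(¬q) = {m1, m2, m4, m6, m7, m8}
Sat(¬b) = {m4, m5, m6, m7}
A[¬b U a]: least fixpoint, start Z0 = Sat(a) = {m0, m1, m2, m3, m4, m5, m6, m7}, add states in Sat(¬b) with every successor in Z. Already a fixed point.
Sat(A[¬b U a]) = {m0, m1, m2, m3, m4, m5, m6, m7}
Sat(q ∧ A[¬b U a]) = {m0, m3, m5}
Sat(EX (q ∧ A[¬b U a])) = {s : some successor in {m0, m3, m5}} = {m0, m3}
A[¬q U EX (q ∧ A[¬b U a])]: least fixpoint, start Z0 = Sat(EX (q ∧ A[¬b U a])) = {m0, m3}, add states in Sat(¬q) with every successor in Z. Already a fixed point.
Sat(A[¬q U EX (q ∧ A[¬b U a])]) = {m0, m3}
|Sat(A[¬q U EX (q ∧ A[¬b U a])])| = |{m0, m3}| = 2.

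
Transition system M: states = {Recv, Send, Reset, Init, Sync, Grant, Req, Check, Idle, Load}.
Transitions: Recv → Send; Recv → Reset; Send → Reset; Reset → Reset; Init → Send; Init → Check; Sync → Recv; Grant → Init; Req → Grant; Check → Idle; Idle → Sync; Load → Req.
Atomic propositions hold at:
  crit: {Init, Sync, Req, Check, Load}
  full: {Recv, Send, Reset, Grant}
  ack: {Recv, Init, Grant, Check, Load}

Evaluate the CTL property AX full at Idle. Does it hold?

No

Sat(AX full) = {s : every successor in {Recv, Send, Reset, Grant}} = {Recv, Send, Reset, Sync, Req}
Idle ∉ Sat(AX full) = {Recv, Send, Reset, Sync, Req}, so the formula does not hold at Idle.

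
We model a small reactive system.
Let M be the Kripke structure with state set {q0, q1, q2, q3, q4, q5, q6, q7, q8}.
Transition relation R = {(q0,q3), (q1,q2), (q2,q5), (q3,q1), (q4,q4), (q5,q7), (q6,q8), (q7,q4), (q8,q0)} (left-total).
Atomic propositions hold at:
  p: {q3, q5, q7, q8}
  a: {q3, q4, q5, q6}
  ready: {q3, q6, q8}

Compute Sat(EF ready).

EF ready: least fixpoint, start Z0 = {q3, q6, q8}, add states with some successor in Z. Z1 = {q0, q3, q6, q8}; fixed.
Sat(EF ready) = {q0, q3, q6, q8}

{q0, q3, q6, q8}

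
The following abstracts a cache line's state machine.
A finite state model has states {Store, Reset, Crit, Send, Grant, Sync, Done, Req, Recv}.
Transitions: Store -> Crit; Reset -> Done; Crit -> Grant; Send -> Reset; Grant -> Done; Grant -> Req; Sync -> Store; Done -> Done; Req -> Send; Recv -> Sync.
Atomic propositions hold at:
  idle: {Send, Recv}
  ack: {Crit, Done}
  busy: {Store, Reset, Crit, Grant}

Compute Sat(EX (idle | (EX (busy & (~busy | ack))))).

Sat(~busy) = {Send, Sync, Done, Req, Recv}
Sat(~busy | ack) = {Crit, Send, Sync, Done, Req, Recv}
Sat(busy & (~busy | ack)) = {Crit}
Sat(EX (busy & (~busy | ack))) = {s : some successor in {Crit}} = {Store}
Sat(idle | (EX (busy & (~busy | ack)))) = {Store, Send, Recv}
Sat(EX (idle | (EX (busy & (~busy | ack))))) = {s : some successor in {Store, Send, Recv}} = {Sync, Req}

{Sync, Req}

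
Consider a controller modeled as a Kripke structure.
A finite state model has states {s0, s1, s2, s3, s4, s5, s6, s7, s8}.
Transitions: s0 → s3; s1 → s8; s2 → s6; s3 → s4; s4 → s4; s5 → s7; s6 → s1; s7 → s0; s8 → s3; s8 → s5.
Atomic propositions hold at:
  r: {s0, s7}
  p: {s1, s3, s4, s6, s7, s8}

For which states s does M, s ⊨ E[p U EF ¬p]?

Sat(¬p) = {s0, s2, s5}
EF ¬p: least fixpoint, start Z0 = {s0, s2, s5}, add states with some successor in Z. Z1 = {s0, s2, s5, s7, s8}; Z2 = {s0, s1, s2, s5, s7, s8}; Z3 = {s0, s1, s2, s5, s6, s7, s8}; fixed.
Sat(EF ¬p) = {s0, s1, s2, s5, s6, s7, s8}
E[p U EF ¬p]: least fixpoint, start Z0 = Sat(EF ¬p) = {s0, s1, s2, s5, s6, s7, s8}, add states in Sat(p) with some successor in Z. Already a fixed point.
Sat(E[p U EF ¬p]) = {s0, s1, s2, s5, s6, s7, s8}

{s0, s1, s2, s5, s6, s7, s8}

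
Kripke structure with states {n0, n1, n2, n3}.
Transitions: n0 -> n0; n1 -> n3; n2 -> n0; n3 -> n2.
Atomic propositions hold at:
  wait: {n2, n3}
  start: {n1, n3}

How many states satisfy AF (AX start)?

Sat(AX start) = {s : every successor in {n1, n3}} = {n1}
AF (AX start): least fixpoint, start Z0 = {n1}, add states with every successor in Z. Already a fixed point.
Sat(AF (AX start)) = {n1}
|Sat(AF (AX start))| = |{n1}| = 1.

1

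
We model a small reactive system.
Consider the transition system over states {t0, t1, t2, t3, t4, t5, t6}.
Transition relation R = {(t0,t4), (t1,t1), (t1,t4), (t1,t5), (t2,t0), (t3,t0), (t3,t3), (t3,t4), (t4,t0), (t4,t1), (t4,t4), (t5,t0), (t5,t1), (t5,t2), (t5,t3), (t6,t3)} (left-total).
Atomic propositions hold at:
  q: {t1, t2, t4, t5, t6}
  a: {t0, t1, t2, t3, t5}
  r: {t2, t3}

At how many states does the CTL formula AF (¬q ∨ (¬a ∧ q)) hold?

Sat(¬q) = {t0, t3}
Sat(¬a) = {t4, t6}
Sat(¬a ∧ q) = {t4, t6}
Sat(¬q ∨ (¬a ∧ q)) = {t0, t3, t4, t6}
AF (¬q ∨ (¬a ∧ q)): least fixpoint, start Z0 = {t0, t3, t4, t6}, add states with every successor in Z. Z1 = {t0, t2, t3, t4, t6}; fixed.
Sat(AF (¬q ∨ (¬a ∧ q))) = {t0, t2, t3, t4, t6}
|Sat(AF (¬q ∨ (¬a ∧ q)))| = |{t0, t2, t3, t4, t6}| = 5.

5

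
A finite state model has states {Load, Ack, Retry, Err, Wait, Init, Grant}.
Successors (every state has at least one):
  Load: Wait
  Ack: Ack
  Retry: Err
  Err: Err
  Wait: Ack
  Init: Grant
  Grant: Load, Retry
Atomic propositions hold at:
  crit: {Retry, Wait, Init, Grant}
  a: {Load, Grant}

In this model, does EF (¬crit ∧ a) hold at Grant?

Sat(¬crit) = {Load, Ack, Err}
Sat(¬crit ∧ a) = {Load}
EF (¬crit ∧ a): least fixpoint, start Z0 = {Load}, add states with some successor in Z. Z1 = {Load, Grant}; Z2 = {Load, Init, Grant}; fixed.
Sat(EF (¬crit ∧ a)) = {Load, Init, Grant}
Grant ∈ Sat(EF (¬crit ∧ a)) = {Load, Init, Grant}, so the formula holds at Grant.

Yes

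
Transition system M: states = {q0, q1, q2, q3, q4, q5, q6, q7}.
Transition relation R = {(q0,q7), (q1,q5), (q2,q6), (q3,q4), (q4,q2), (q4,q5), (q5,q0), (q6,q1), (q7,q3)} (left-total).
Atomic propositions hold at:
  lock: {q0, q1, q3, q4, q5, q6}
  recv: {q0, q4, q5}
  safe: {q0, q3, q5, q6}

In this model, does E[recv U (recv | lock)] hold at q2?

Sat(recv | lock) = {q0, q1, q3, q4, q5, q6}
E[recv U (recv | lock)]: least fixpoint, start Z0 = Sat((recv | lock)) = {q0, q1, q3, q4, q5, q6}, add states in Sat(recv) with some successor in Z. Already a fixed point.
Sat(E[recv U (recv | lock)]) = {q0, q1, q3, q4, q5, q6}
q2 ∉ Sat(E[recv U (recv | lock)]) = {q0, q1, q3, q4, q5, q6}, so the formula does not hold at q2.

No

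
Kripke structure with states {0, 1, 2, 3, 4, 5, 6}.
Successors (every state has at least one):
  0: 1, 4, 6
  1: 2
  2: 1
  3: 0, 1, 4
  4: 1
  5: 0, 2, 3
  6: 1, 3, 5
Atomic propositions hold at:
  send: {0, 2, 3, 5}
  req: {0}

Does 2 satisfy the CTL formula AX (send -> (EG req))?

Yes

EG req: greatest fixpoint, start Z0 = {0}, keep only states in Sat with some successor in Z. Z1 = ∅; fixed.
Sat(EG req) = ∅
Sat(send -> (EG req)) = {1, 4, 6}
Sat(AX (send -> (EG req))) = {s : every successor in {1, 4, 6}} = {0, 2, 4}
2 ∈ Sat(AX (send -> (EG req))) = {0, 2, 4}, so the formula holds at 2.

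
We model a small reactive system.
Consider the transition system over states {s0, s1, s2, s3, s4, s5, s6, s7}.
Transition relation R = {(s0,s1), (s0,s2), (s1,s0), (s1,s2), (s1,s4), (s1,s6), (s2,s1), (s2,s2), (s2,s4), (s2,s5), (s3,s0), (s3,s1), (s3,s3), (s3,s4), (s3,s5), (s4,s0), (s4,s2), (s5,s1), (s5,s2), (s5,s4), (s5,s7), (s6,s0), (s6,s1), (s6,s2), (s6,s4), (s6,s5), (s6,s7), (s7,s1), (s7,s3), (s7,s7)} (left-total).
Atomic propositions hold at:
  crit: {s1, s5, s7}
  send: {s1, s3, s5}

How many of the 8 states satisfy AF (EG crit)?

EG crit: greatest fixpoint, start Z0 = {s1, s5, s7}, keep only states in Sat with some successor in Z. Z1 = {s5, s7}; fixed.
Sat(EG crit) = {s5, s7}
AF (EG crit): least fixpoint, start Z0 = {s5, s7}, add states with every successor in Z. Already a fixed point.
Sat(AF (EG crit)) = {s5, s7}
|Sat(AF (EG crit))| = |{s5, s7}| = 2.

2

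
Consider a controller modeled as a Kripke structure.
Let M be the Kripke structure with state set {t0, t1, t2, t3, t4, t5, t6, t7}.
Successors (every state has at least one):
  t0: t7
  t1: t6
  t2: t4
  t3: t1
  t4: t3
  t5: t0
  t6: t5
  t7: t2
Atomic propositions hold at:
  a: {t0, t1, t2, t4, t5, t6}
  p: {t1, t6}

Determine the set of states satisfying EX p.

Sat(EX p) = {s : some successor in {t1, t6}} = {t1, t3}

{t1, t3}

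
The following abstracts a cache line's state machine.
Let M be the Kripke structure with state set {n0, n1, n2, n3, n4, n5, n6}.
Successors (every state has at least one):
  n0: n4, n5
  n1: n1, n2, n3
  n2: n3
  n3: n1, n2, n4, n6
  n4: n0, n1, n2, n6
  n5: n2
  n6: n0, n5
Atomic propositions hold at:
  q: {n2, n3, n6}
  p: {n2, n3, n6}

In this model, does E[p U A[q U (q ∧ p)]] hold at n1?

Sat(q ∧ p) = {n2, n3, n6}
A[q U (q ∧ p)]: least fixpoint, start Z0 = Sat((q ∧ p)) = {n2, n3, n6}, add states in Sat(q) with every successor in Z. Already a fixed point.
Sat(A[q U (q ∧ p)]) = {n2, n3, n6}
E[p U A[q U (q ∧ p)]]: least fixpoint, start Z0 = Sat(A[q U (q ∧ p)]) = {n2, n3, n6}, add states in Sat(p) with some successor in Z. Already a fixed point.
Sat(E[p U A[q U (q ∧ p)]]) = {n2, n3, n6}
n1 ∉ Sat(E[p U A[q U (q ∧ p)]]) = {n2, n3, n6}, so the formula does not hold at n1.

No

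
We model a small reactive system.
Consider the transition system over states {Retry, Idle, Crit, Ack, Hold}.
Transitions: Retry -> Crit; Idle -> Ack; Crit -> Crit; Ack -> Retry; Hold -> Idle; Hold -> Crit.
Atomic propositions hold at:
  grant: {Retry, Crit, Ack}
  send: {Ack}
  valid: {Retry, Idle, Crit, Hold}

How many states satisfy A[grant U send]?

1

A[grant U send]: least fixpoint, start Z0 = Sat(send) = {Ack}, add states in Sat(grant) with every successor in Z. Already a fixed point.
Sat(A[grant U send]) = {Ack}
|Sat(A[grant U send])| = |{Ack}| = 1.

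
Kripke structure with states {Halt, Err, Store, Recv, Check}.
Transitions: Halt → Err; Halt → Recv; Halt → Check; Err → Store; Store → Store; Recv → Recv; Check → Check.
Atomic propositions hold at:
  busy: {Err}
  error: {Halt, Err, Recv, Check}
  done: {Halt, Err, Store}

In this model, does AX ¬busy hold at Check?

Yes

Sat(¬busy) = {Halt, Store, Recv, Check}
Sat(AX ¬busy) = {s : every successor in {Halt, Store, Recv, Check}} = {Err, Store, Recv, Check}
Check ∈ Sat(AX ¬busy) = {Err, Store, Recv, Check}, so the formula holds at Check.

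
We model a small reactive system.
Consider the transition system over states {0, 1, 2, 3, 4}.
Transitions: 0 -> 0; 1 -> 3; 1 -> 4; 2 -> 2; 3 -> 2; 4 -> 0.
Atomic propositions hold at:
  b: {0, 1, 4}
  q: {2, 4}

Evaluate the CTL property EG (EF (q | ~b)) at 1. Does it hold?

Sat(~b) = {2, 3}
Sat(q | ~b) = {2, 3, 4}
EF (q | ~b): least fixpoint, start Z0 = {2, 3, 4}, add states with some successor in Z. Z1 = {1, 2, 3, 4}; fixed.
Sat(EF (q | ~b)) = {1, 2, 3, 4}
EG (EF (q | ~b)): greatest fixpoint, start Z0 = {1, 2, 3, 4}, keep only states in Sat with some successor in Z. Z1 = {1, 2, 3}; fixed.
Sat(EG (EF (q | ~b))) = {1, 2, 3}
1 ∈ Sat(EG (EF (q | ~b))) = {1, 2, 3}, so the formula holds at 1.

Yes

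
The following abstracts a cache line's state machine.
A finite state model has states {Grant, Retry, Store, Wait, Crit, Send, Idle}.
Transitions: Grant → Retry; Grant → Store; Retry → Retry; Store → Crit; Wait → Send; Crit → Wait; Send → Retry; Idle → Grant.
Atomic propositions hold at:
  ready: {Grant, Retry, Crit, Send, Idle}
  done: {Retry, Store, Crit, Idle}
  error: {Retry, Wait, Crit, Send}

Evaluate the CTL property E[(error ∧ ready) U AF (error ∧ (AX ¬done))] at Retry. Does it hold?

Sat(error ∧ ready) = {Retry, Crit, Send}
Sat(¬done) = {Grant, Wait, Send}
Sat(AX ¬done) = {s : every successor in {Grant, Wait, Send}} = {Wait, Crit, Idle}
Sat(error ∧ (AX ¬done)) = {Wait, Crit}
AF (error ∧ (AX ¬done)): least fixpoint, start Z0 = {Wait, Crit}, add states with every successor in Z. Z1 = {Store, Wait, Crit}; fixed.
Sat(AF (error ∧ (AX ¬done))) = {Store, Wait, Crit}
E[(error ∧ ready) U AF (error ∧ (AX ¬done))]: least fixpoint, start Z0 = Sat(AF (error ∧ (AX ¬done))) = {Store, Wait, Crit}, add states in Sat(error ∧ ready) with some successor in Z. Already a fixed point.
Sat(E[(error ∧ ready) U AF (error ∧ (AX ¬done))]) = {Store, Wait, Crit}
Retry ∉ Sat(E[(error ∧ ready) U AF (error ∧ (AX ¬done))]) = {Store, Wait, Crit}, so the formula does not hold at Retry.

No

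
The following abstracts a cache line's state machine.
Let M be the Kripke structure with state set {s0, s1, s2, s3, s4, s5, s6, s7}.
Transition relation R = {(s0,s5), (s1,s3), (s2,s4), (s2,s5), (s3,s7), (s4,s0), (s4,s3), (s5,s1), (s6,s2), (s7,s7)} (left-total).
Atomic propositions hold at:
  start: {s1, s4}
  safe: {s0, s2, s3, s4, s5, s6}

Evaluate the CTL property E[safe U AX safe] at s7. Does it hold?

Sat(AX safe) = {s : every successor in {s0, s2, s3, s4, s5, s6}} = {s0, s1, s2, s4, s6}
E[safe U AX safe]: least fixpoint, start Z0 = Sat(AX safe) = {s0, s1, s2, s4, s6}, add states in Sat(safe) with some successor in Z. Z1 = {s0, s1, s2, s4, s5, s6}; fixed.
Sat(E[safe U AX safe]) = {s0, s1, s2, s4, s5, s6}
s7 ∉ Sat(E[safe U AX safe]) = {s0, s1, s2, s4, s5, s6}, so the formula does not hold at s7.

No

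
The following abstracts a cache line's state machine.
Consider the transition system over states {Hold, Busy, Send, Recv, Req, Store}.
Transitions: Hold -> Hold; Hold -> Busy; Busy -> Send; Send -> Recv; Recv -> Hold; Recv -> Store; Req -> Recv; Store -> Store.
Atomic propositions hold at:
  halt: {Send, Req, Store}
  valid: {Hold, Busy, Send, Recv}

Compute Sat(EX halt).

Sat(EX halt) = {s : some successor in {Send, Req, Store}} = {Busy, Recv, Store}

{Busy, Recv, Store}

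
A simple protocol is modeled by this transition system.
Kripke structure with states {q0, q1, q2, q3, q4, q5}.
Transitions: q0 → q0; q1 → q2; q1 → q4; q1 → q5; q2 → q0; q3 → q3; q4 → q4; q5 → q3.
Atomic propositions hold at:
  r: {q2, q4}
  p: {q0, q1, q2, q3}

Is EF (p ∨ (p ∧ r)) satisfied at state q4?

No

Sat(p ∧ r) = {q2}
Sat(p ∨ (p ∧ r)) = {q0, q1, q2, q3}
EF (p ∨ (p ∧ r)): least fixpoint, start Z0 = {q0, q1, q2, q3}, add states with some successor in Z. Z1 = {q0, q1, q2, q3, q5}; fixed.
Sat(EF (p ∨ (p ∧ r))) = {q0, q1, q2, q3, q5}
q4 ∉ Sat(EF (p ∨ (p ∧ r))) = {q0, q1, q2, q3, q5}, so the formula does not hold at q4.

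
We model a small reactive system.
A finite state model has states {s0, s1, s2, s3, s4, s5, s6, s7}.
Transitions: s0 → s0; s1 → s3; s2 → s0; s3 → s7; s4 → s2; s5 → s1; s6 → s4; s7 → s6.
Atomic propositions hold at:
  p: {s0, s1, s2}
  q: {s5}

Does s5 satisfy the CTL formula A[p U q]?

Yes

A[p U q]: least fixpoint, start Z0 = Sat(q) = {s5}, add states in Sat(p) with every successor in Z. Already a fixed point.
Sat(A[p U q]) = {s5}
s5 ∈ Sat(A[p U q]) = {s5}, so the formula holds at s5.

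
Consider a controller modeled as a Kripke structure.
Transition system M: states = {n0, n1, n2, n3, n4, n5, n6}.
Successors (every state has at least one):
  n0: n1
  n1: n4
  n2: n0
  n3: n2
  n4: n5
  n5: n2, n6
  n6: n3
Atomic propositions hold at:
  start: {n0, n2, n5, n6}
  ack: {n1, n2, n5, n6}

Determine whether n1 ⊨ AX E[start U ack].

E[start U ack]: least fixpoint, start Z0 = Sat(ack) = {n1, n2, n5, n6}, add states in Sat(start) with some successor in Z. Z1 = {n0, n1, n2, n5, n6}; fixed.
Sat(E[start U ack]) = {n0, n1, n2, n5, n6}
Sat(AX E[start U ack]) = {s : every successor in {n0, n1, n2, n5, n6}} = {n0, n2, n3, n4, n5}
n1 ∉ Sat(AX E[start U ack]) = {n0, n2, n3, n4, n5}, so the formula does not hold at n1.

No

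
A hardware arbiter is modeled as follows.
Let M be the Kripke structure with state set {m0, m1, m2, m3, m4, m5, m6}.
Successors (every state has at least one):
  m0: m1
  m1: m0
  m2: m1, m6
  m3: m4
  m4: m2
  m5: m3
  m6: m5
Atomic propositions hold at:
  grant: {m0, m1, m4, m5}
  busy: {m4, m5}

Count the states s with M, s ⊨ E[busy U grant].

E[busy U grant]: least fixpoint, start Z0 = Sat(grant) = {m0, m1, m4, m5}, add states in Sat(busy) with some successor in Z. Already a fixed point.
Sat(E[busy U grant]) = {m0, m1, m4, m5}
|Sat(E[busy U grant])| = |{m0, m1, m4, m5}| = 4.

4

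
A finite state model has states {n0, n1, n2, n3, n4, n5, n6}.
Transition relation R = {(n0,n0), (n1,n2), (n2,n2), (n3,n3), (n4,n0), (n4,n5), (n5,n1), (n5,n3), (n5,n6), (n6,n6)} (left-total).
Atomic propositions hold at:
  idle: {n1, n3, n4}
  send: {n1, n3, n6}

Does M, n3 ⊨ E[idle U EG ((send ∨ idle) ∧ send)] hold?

Sat(send ∨ idle) = {n1, n3, n4, n6}
Sat((send ∨ idle) ∧ send) = {n1, n3, n6}
EG ((send ∨ idle) ∧ send): greatest fixpoint, start Z0 = {n1, n3, n6}, keep only states in Sat with some successor in Z. Z1 = {n3, n6}; fixed.
Sat(EG ((send ∨ idle) ∧ send)) = {n3, n6}
E[idle U EG ((send ∨ idle) ∧ send)]: least fixpoint, start Z0 = Sat(EG ((send ∨ idle) ∧ send)) = {n3, n6}, add states in Sat(idle) with some successor in Z. Already a fixed point.
Sat(E[idle U EG ((send ∨ idle) ∧ send)]) = {n3, n6}
n3 ∈ Sat(E[idle U EG ((send ∨ idle) ∧ send)]) = {n3, n6}, so the formula holds at n3.

Yes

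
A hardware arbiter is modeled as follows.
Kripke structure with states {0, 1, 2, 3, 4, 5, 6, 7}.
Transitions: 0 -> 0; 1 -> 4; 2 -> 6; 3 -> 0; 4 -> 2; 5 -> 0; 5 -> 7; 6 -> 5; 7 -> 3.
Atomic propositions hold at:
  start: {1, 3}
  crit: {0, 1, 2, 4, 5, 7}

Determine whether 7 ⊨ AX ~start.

No

Sat(~start) = {0, 2, 4, 5, 6, 7}
Sat(AX ~start) = {s : every successor in {0, 2, 4, 5, 6, 7}} = {0, 1, 2, 3, 4, 5, 6}
7 ∉ Sat(AX ~start) = {0, 1, 2, 3, 4, 5, 6}, so the formula does not hold at 7.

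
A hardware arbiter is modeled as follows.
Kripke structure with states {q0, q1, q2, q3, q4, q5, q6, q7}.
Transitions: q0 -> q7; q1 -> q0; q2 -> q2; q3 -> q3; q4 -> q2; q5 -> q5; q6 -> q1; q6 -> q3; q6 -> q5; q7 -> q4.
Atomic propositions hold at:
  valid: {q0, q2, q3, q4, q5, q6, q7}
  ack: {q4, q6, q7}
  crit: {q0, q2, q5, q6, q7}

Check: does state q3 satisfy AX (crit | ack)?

Sat(crit | ack) = {q0, q2, q4, q5, q6, q7}
Sat(AX (crit | ack)) = {s : every successor in {q0, q2, q4, q5, q6, q7}} = {q0, q1, q2, q4, q5, q7}
q3 ∉ Sat(AX (crit | ack)) = {q0, q1, q2, q4, q5, q7}, so the formula does not hold at q3.

No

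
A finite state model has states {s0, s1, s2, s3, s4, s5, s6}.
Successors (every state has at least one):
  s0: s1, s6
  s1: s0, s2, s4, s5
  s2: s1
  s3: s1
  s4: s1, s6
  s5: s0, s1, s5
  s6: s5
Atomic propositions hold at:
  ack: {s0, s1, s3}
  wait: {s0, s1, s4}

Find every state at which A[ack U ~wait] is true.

{s2, s3, s5, s6}

Sat(~wait) = {s2, s3, s5, s6}
A[ack U ~wait]: least fixpoint, start Z0 = Sat(~wait) = {s2, s3, s5, s6}, add states in Sat(ack) with every successor in Z. Already a fixed point.
Sat(A[ack U ~wait]) = {s2, s3, s5, s6}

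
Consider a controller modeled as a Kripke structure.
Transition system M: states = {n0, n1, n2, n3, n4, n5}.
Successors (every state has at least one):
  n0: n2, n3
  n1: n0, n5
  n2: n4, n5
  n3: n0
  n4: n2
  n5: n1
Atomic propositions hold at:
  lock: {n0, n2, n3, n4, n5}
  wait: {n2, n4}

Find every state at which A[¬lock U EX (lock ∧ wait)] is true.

Sat(¬lock) = {n1}
Sat(lock ∧ wait) = {n2, n4}
Sat(EX (lock ∧ wait)) = {s : some successor in {n2, n4}} = {n0, n2, n4}
A[¬lock U EX (lock ∧ wait)]: least fixpoint, start Z0 = Sat(EX (lock ∧ wait)) = {n0, n2, n4}, add states in Sat(¬lock) with every successor in Z. Already a fixed point.
Sat(A[¬lock U EX (lock ∧ wait)]) = {n0, n2, n4}

{n0, n2, n4}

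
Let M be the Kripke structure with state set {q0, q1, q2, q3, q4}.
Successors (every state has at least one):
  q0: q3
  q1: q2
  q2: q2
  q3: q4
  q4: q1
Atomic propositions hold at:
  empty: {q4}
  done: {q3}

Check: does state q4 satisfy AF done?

No

AF done: least fixpoint, start Z0 = {q3}, add states with every successor in Z. Z1 = {q0, q3}; fixed.
Sat(AF done) = {q0, q3}
q4 ∉ Sat(AF done) = {q0, q3}, so the formula does not hold at q4.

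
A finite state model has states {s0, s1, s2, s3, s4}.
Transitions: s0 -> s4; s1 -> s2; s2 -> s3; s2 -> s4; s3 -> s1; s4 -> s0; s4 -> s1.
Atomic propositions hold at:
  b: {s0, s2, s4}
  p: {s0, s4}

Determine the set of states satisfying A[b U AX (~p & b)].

{s1}

Sat(~p) = {s1, s2, s3}
Sat(~p & b) = {s2}
Sat(AX (~p & b)) = {s : every successor in {s2}} = {s1}
A[b U AX (~p & b)]: least fixpoint, start Z0 = Sat(AX (~p & b)) = {s1}, add states in Sat(b) with every successor in Z. Already a fixed point.
Sat(A[b U AX (~p & b)]) = {s1}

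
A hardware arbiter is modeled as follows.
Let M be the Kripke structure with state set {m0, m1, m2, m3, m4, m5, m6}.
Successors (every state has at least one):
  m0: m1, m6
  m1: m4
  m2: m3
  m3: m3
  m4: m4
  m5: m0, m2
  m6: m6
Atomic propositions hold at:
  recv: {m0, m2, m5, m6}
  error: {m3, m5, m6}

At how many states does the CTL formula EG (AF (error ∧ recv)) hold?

Sat(error ∧ recv) = {m5, m6}
AF (error ∧ recv): least fixpoint, start Z0 = {m5, m6}, add states with every successor in Z. Already a fixed point.
Sat(AF (error ∧ recv)) = {m5, m6}
EG (AF (error ∧ recv)): greatest fixpoint, start Z0 = {m5, m6}, keep only states in Sat with some successor in Z. Z1 = {m6}; fixed.
Sat(EG (AF (error ∧ recv))) = {m6}
|Sat(EG (AF (error ∧ recv)))| = |{m6}| = 1.

1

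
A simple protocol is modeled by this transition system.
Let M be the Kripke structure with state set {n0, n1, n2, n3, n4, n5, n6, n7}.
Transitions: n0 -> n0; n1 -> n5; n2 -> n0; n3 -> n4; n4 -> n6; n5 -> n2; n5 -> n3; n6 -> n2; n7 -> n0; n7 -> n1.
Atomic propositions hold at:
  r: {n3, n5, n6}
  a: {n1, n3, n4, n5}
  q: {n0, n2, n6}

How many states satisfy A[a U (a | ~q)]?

5

Sat(~q) = {n1, n3, n4, n5, n7}
Sat(a | ~q) = {n1, n3, n4, n5, n7}
A[a U (a | ~q)]: least fixpoint, start Z0 = Sat((a | ~q)) = {n1, n3, n4, n5, n7}, add states in Sat(a) with every successor in Z. Already a fixed point.
Sat(A[a U (a | ~q)]) = {n1, n3, n4, n5, n7}
|Sat(A[a U (a | ~q)])| = |{n1, n3, n4, n5, n7}| = 5.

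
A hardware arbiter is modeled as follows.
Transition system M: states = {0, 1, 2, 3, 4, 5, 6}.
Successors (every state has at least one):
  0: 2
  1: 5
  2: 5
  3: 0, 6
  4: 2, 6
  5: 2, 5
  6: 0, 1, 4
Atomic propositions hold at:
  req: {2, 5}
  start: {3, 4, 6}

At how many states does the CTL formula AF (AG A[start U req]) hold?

4

A[start U req]: least fixpoint, start Z0 = Sat(req) = {2, 5}, add states in Sat(start) with every successor in Z. Already a fixed point.
Sat(A[start U req]) = {2, 5}
AG A[start U req]: greatest fixpoint, start Z0 = {2, 5}, keep only states in Sat with every successor in Z. Already a fixed point.
Sat(AG A[start U req]) = {2, 5}
AF (AG A[start U req]): least fixpoint, start Z0 = {2, 5}, add states with every successor in Z. Z1 = {0, 1, 2, 5}; fixed.
Sat(AF (AG A[start U req])) = {0, 1, 2, 5}
|Sat(AF (AG A[start U req]))| = |{0, 1, 2, 5}| = 4.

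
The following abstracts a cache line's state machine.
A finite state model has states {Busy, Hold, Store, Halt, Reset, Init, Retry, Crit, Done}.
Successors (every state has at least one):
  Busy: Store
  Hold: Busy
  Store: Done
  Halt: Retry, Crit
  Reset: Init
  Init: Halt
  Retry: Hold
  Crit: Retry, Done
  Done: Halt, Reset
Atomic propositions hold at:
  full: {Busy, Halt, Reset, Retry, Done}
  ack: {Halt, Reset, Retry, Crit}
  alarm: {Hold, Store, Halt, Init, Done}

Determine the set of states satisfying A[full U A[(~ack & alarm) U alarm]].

{Busy, Hold, Store, Halt, Reset, Init, Retry, Done}

Sat(~ack) = {Busy, Hold, Store, Init, Done}
Sat(~ack & alarm) = {Hold, Store, Init, Done}
A[(~ack & alarm) U alarm]: least fixpoint, start Z0 = Sat(alarm) = {Hold, Store, Halt, Init, Done}, add states in Sat(~ack & alarm) with every successor in Z. Already a fixed point.
Sat(A[(~ack & alarm) U alarm]) = {Hold, Store, Halt, Init, Done}
A[full U A[(~ack & alarm) U alarm]]: least fixpoint, start Z0 = Sat(A[(~ack & alarm) U alarm]) = {Hold, Store, Halt, Init, Done}, add states in Sat(full) with every successor in Z. Z1 = {Busy, Hold, Store, Halt, Reset, Init, Retry, Done}; fixed.
Sat(A[full U A[(~ack & alarm) U alarm]]) = {Busy, Hold, Store, Halt, Reset, Init, Retry, Done}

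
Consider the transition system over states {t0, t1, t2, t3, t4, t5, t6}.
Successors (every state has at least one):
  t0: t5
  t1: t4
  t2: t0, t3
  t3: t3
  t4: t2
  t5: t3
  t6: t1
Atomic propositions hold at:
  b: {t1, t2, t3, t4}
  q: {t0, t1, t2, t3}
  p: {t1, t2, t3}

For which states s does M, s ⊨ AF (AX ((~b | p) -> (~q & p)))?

Sat(~b) = {t0, t5, t6}
Sat(~b | p) = {t0, t1, t2, t3, t5, t6}
Sat(~q) = {t4, t5, t6}
Sat(~q & p) = ∅
Sat((~b | p) -> (~q & p)) = {t4}
Sat(AX ((~b | p) -> (~q & p))) = {s : every successor in {t4}} = {t1}
AF (AX ((~b | p) -> (~q & p))): least fixpoint, start Z0 = {t1}, add states with every successor in Z. Z1 = {t1, t6}; fixed.
Sat(AF (AX ((~b | p) -> (~q & p)))) = {t1, t6}

{t1, t6}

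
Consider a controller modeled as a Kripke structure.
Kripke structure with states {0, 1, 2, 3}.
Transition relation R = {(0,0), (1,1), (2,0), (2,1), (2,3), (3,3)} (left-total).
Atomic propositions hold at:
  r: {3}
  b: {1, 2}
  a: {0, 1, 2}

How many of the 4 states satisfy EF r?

EF r: least fixpoint, start Z0 = {3}, add states with some successor in Z. Z1 = {2, 3}; fixed.
Sat(EF r) = {2, 3}
|Sat(EF r)| = |{2, 3}| = 2.

2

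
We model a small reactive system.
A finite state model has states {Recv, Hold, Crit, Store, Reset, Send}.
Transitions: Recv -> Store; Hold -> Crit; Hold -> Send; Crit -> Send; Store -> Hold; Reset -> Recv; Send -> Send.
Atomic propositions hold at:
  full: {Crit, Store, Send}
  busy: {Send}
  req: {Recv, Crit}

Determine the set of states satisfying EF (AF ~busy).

{Recv, Hold, Crit, Store, Reset}

Sat(~busy) = {Recv, Hold, Crit, Store, Reset}
AF ~busy: least fixpoint, start Z0 = {Recv, Hold, Crit, Store, Reset}, add states with every successor in Z. Already a fixed point.
Sat(AF ~busy) = {Recv, Hold, Crit, Store, Reset}
EF (AF ~busy): least fixpoint, start Z0 = {Recv, Hold, Crit, Store, Reset}, add states with some successor in Z. Already a fixed point.
Sat(EF (AF ~busy)) = {Recv, Hold, Crit, Store, Reset}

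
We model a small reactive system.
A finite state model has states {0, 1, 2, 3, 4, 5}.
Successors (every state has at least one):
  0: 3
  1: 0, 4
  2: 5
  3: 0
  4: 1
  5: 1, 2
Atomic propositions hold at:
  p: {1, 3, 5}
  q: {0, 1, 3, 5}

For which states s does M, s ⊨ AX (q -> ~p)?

{1, 3}

Sat(~p) = {0, 2, 4}
Sat(q -> ~p) = {0, 2, 4}
Sat(AX (q -> ~p)) = {s : every successor in {0, 2, 4}} = {1, 3}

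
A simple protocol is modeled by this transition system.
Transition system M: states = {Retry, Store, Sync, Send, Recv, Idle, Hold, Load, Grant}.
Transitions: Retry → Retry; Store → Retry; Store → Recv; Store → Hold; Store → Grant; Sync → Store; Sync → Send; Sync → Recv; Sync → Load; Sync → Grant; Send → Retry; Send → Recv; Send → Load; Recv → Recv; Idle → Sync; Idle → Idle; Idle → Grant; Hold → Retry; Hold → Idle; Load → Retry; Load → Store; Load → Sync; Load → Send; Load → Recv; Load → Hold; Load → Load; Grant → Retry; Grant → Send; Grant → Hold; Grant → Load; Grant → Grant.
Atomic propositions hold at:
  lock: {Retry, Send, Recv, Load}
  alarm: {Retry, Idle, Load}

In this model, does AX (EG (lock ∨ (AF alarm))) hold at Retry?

Yes

AF alarm: least fixpoint, start Z0 = {Retry, Idle, Load}, add states with every successor in Z. Z1 = {Retry, Idle, Hold, Load}; fixed.
Sat(AF alarm) = {Retry, Idle, Hold, Load}
Sat(lock ∨ (AF alarm)) = {Retry, Send, Recv, Idle, Hold, Load}
EG (lock ∨ (AF alarm)): greatest fixpoint, start Z0 = {Retry, Send, Recv, Idle, Hold, Load}, keep only states in Sat with some successor in Z. Already a fixed point.
Sat(EG (lock ∨ (AF alarm))) = {Retry, Send, Recv, Idle, Hold, Load}
Sat(AX (EG (lock ∨ (AF alarm)))) = {s : every successor in {Retry, Send, Recv, Idle, Hold, Load}} = {Retry, Send, Recv, Hold}
Retry ∈ Sat(AX (EG (lock ∨ (AF alarm)))) = {Retry, Send, Recv, Hold}, so the formula holds at Retry.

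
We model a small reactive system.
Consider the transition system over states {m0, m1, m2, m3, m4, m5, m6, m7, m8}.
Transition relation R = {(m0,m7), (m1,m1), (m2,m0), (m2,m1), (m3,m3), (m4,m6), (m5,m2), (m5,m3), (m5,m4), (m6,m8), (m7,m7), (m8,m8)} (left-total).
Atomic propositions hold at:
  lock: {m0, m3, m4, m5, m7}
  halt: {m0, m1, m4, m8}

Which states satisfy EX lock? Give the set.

Sat(EX lock) = {s : some successor in {m0, m3, m4, m5, m7}} = {m0, m2, m3, m5, m7}

{m0, m2, m3, m5, m7}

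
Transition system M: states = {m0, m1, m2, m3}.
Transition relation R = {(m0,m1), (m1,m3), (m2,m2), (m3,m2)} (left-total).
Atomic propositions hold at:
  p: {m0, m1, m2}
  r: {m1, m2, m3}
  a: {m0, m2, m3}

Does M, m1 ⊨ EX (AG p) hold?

AG p: greatest fixpoint, start Z0 = {m0, m1, m2}, keep only states in Sat with every successor in Z. Z1 = {m0, m2}; Z2 = {m2}; fixed.
Sat(AG p) = {m2}
Sat(EX (AG p)) = {s : some successor in {m2}} = {m2, m3}
m1 ∉ Sat(EX (AG p)) = {m2, m3}, so the formula does not hold at m1.

No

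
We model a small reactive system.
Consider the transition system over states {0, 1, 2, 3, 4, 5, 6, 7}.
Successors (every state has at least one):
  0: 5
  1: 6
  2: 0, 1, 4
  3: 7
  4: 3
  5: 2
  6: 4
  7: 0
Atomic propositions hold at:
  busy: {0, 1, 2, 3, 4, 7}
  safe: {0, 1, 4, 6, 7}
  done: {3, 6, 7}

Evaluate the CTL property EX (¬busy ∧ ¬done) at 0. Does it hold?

Sat(¬busy) = {5, 6}
Sat(¬done) = {0, 1, 2, 4, 5}
Sat(¬busy ∧ ¬done) = {5}
Sat(EX (¬busy ∧ ¬done)) = {s : some successor in {5}} = {0}
0 ∈ Sat(EX (¬busy ∧ ¬done)) = {0}, so the formula holds at 0.

Yes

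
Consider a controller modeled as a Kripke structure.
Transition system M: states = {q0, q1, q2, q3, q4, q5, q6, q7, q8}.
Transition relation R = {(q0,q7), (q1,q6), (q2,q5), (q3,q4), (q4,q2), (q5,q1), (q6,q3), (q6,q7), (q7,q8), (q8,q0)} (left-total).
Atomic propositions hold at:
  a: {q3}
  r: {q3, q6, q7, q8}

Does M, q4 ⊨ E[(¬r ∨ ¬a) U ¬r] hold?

Yes

Sat(¬r) = {q0, q1, q2, q4, q5}
Sat(¬a) = {q0, q1, q2, q4, q5, q6, q7, q8}
Sat(¬r ∨ ¬a) = {q0, q1, q2, q4, q5, q6, q7, q8}
E[(¬r ∨ ¬a) U ¬r]: least fixpoint, start Z0 = Sat(¬r) = {q0, q1, q2, q4, q5}, add states in Sat(¬r ∨ ¬a) with some successor in Z. Z1 = {q0, q1, q2, q4, q5, q8}; Z2 = {q0, q1, q2, q4, q5, q7, q8}; Z3 = {q0, q1, q2, q4, q5, q6, q7, q8}; fixed.
Sat(E[(¬r ∨ ¬a) U ¬r]) = {q0, q1, q2, q4, q5, q6, q7, q8}
q4 ∈ Sat(E[(¬r ∨ ¬a) U ¬r]) = {q0, q1, q2, q4, q5, q6, q7, q8}, so the formula holds at q4.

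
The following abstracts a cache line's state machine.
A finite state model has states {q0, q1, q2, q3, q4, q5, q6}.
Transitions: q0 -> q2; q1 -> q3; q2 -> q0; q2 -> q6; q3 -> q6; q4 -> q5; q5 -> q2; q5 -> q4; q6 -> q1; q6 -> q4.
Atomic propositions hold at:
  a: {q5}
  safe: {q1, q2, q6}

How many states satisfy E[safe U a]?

E[safe U a]: least fixpoint, start Z0 = Sat(a) = {q5}, add states in Sat(safe) with some successor in Z. Already a fixed point.
Sat(E[safe U a]) = {q5}
|Sat(E[safe U a])| = |{q5}| = 1.

1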